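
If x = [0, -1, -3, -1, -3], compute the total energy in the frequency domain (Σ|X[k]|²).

Parseval: Σ|x[n]|² = (1/N)Σ|X[k]|², so Σ|X[k]|² = N·Σ|x[n]|² = 5·20.0000

Σ|X[k]|² = N·Σ|x[n]|² = 5·20.0000 = 100.0000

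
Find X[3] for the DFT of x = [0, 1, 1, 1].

X[3] = Σ(n=0 to 3) x[n] · ω_4^(3n) where ω_4 = e^(-2πi/4)
= (0)·ω_4^0 + (1)·ω_4^3 + (1)·ω_4^6 + (1)·ω_4^9

X[3] = -1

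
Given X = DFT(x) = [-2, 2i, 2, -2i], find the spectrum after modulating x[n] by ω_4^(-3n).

Modulation property: DFT(ω_4^(-3n)·x[n]) = X[(k-3) mod 4], so circularly shift X by 3 positions.

X[k-3] = [2i, 2, -2i, -2]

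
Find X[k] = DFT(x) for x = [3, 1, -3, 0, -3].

X[k] = Σ(n=0 to 4) x[n] · ω_5^(nk)
where ω_5 = e^(-2πi/5)

Computing each X[k]:
X[0] = -2
X[1] = 4.8090-2.0409i
X[2] = 3.6910-5.2043i
X[3] = 3.6910+5.2043i
X[4] = 4.8090+2.0409i

X = [-2, 4.8090-2.0409i, 3.6910-5.2043i, 3.6910+5.2043i, 4.8090+2.0409i]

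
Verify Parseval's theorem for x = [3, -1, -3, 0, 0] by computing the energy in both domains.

Time domain:
Σ|x[n]|² = |3|² + |-1|² + |-3|² + |0|² + |0|² = 19.0000

Frequency domain:
(1/5)Σ|X[k]|² = (1/5)(|-1|² + |5.1180+2.7144i|² + |2.8820-2.2654i|² + |2.8820+2.2654i|² + |5.1180-2.7144i|²) = (1/5)·95.0000 = 19.0000

Both sides agree, confirming Parseval's theorem.

Σ|x[n]|² = (1/N)Σ|X[k]|² = 19.0000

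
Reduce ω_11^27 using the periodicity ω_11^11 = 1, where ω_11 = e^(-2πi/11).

Since ω_11^11 = 1, powers reduce modulo 11.
27 mod 11 = 5
So ω_11^27 = ω_11^5 = e^(-2πi·5/11)

ω_11^27 = ω_11^5 = -0.9595-0.2817i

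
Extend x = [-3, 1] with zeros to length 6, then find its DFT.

Original 2-point DFT: [-2, -4]
Zero-padded 6-point DFT provides frequency interpolation.

DFT_6([x, 0, ...]) = [-2, -2.5000-0.8660i, -3.5000-0.8660i, -4, -3.5000+0.8660i, -2.5000+0.8660i]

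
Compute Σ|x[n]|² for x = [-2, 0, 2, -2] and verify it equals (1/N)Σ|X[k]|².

Time domain:
Σ|x[n]|² = |-2|² + |0|² + |2|² + |-2|² = 12.0000

Frequency domain:
(1/4)Σ|X[k]|² = (1/4)(|-2|² + |-4-2i|² + |2|² + |-4+2i|²) = (1/4)·48.0000 = 12.0000

Both sides agree, confirming Parseval's theorem.

Σ|x[n]|² = (1/N)Σ|X[k]|² = 12.0000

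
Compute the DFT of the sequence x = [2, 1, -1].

X[k] = Σ(n=0 to 2) x[n] · ω_3^(nk)
where ω_3 = e^(-2πi/3)

Computing each X[k]:
X[0] = 2
X[1] = 2.0000-1.7321i
X[2] = 2.0000+1.7321i

X = [2, 2.0000-1.7321i, 2.0000+1.7321i]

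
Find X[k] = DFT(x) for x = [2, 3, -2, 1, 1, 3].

X[k] = Σ(n=0 to 5) x[n] · ω_6^(nk)
where ω_6 = e^(-2πi/6)

Computing each X[k]:
X[0] = 8
X[1] = 4.5000+2.5981i
X[2] = 0.5000-2.5981i
X[3] = -6
X[4] = 0.5000+2.5981i
X[5] = 4.5000-2.5981i

X = [8, 4.5000+2.5981i, 0.5000-2.5981i, -6, 0.5000+2.5981i, 4.5000-2.5981i]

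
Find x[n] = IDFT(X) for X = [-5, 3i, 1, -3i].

x[n] = (1/4) Σ(k=0 to 3) X[k] · e^(2πikn/4)

Computing each x[n]:
x[0] = -1
x[1] = -3
x[2] = -1
x[3] = 0

x = [-1, -3, -1, 0]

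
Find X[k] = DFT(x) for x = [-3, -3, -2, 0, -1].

X[k] = Σ(n=0 to 4) x[n] · ω_5^(nk)
where ω_5 = e^(-2πi/5)

Computing each X[k]:
X[0] = -9
X[1] = -2.6180+3.0777i
X[2] = -0.3820-0.7265i
X[3] = -0.3820+0.7265i
X[4] = -2.6180-3.0777i

X = [-9, -2.6180+3.0777i, -0.3820-0.7265i, -0.3820+0.7265i, -2.6180-3.0777i]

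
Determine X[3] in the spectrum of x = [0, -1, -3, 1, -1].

X[3] = Σ(n=0 to 4) x[n] · ω_5^(3n) where ω_5 = e^(-2πi/5)
= (0)·ω_5^0 + (-1)·ω_5^3 + (-3)·ω_5^6 + (1)·ω_5^9 + (-1)·ω_5^12

X[3] = 1.0000+3.8042i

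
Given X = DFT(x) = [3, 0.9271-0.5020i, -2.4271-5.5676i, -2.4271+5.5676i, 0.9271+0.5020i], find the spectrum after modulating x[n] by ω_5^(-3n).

Modulation property: DFT(ω_5^(-3n)·x[n]) = X[(k-3) mod 5], so circularly shift X by 3 positions.

X[k-3] = [-2.4271-5.5676i, -2.4271+5.5676i, 0.9271+0.5020i, 3, 0.9271-0.5020i]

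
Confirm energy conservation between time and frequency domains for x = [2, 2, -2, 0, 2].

Time domain:
Σ|x[n]|² = |2|² + |2|² + |-2|² + |0|² + |2|² = 16.0000

Frequency domain:
(1/5)Σ|X[k]|² = (1/5)(|4|² + |4.8541+1.1756i|² + |-1.8541-1.9021i|² + |-1.8541+1.9021i|² + |4.8541-1.1756i|²) = (1/5)·80.0000 = 16.0000

Both sides agree, confirming Parseval's theorem.

Σ|x[n]|² = (1/N)Σ|X[k]|² = 16.0000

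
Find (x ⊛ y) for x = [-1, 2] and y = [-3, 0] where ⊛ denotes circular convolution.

(x ⊛ y)[n] = Σ(m=0 to 1) x[m] · y[(n-m) mod 2]

Computing each output sample:
(x ⊛ y)[0] = 3
(x ⊛ y)[1] = -6

x ⊛ y = [3, -6]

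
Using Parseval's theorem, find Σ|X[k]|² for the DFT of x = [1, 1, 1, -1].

Parseval: Σ|x[n]|² = (1/N)Σ|X[k]|², so Σ|X[k]|² = N·Σ|x[n]|² = 4·4.0000

Σ|X[k]|² = N·Σ|x[n]|² = 4·4.0000 = 16.0000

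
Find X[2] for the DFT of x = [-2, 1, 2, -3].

X[2] = Σ(n=0 to 3) x[n] · ω_4^(2n) where ω_4 = e^(-2πi/4)
= (-2)·ω_4^0 + (1)·ω_4^2 + (2)·ω_4^4 + (-3)·ω_4^6

X[2] = 2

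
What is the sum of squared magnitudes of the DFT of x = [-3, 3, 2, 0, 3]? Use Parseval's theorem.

Parseval: Σ|x[n]|² = (1/N)Σ|X[k]|², so Σ|X[k]|² = N·Σ|x[n]|² = 5·31.0000

Σ|X[k]|² = N·Σ|x[n]|² = 5·31.0000 = 155.0000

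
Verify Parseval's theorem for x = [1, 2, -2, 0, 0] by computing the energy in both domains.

Time domain:
Σ|x[n]|² = |1|² + |2|² + |-2|² + |0|² + |0|² = 9.0000

Frequency domain:
(1/5)Σ|X[k]|² = (1/5)(|1|² + |3.2361-0.7265i|² + |-1.2361-3.0777i|² + |-1.2361+3.0777i|² + |3.2361+0.7265i|²) = (1/5)·45.0000 = 9.0000

Both sides agree, confirming Parseval's theorem.

Σ|x[n]|² = (1/N)Σ|X[k]|² = 9.0000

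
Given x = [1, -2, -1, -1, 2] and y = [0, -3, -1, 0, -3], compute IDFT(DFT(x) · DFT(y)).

(x ⊛ y)[n] = Σ(m=0 to 4) x[m] · y[(n-m) mod 5]

Computing each output sample:
(x ⊛ y)[0] = 1
(x ⊛ y)[1] = -2
(x ⊛ y)[2] = 8
(x ⊛ y)[3] = -1
(x ⊛ y)[4] = 1

x ⊛ y = [1, -2, 8, -1, 1]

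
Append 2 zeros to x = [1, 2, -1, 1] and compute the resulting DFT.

Original 4-point DFT: [3, 2-1i, -3, 2+1i]
Zero-padded 6-point DFT provides frequency interpolation.

DFT_6([x, 0, ...]) = [3, 1.5000-0.8660i, 1.5000-2.5981i, -3, 1.5000+2.5981i, 1.5000+0.8660i]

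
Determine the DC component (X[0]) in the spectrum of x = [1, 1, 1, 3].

X[0] = Σ(n=0 to 3) x[n] · ω_4^0 = Σ x[n]
= (1) + (1) + (1) + (3)

X[0] = 6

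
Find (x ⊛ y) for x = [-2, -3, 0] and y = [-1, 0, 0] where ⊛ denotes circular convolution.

(x ⊛ y)[n] = Σ(m=0 to 2) x[m] · y[(n-m) mod 3]

Computing each output sample:
(x ⊛ y)[0] = 2
(x ⊛ y)[1] = 3
(x ⊛ y)[2] = 0

x ⊛ y = [2, 3, 0]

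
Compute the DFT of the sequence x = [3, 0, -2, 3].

X[k] = Σ(n=0 to 3) x[n] · ω_4^(nk)
where ω_4 = e^(-2πi/4)

Computing each X[k]:
X[0] = 4
X[1] = 5+3i
X[2] = -2
X[3] = 5-3i

X = [4, 5+3i, -2, 5-3i]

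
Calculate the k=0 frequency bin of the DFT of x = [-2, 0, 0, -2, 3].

X[0] = Σ(n=0 to 4) x[n] · ω_5^0 = Σ x[n]
= (-2) + (0) + (0) + (-2) + (3)

X[0] = -1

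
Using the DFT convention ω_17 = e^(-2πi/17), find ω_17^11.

ω_17^11 = e^(-2πi·11/17)
= cos(-2π·11/17) + i·sin(-2π·11/17)
= cos(-22π/17) + i·sin(-22π/17)

ω_17^11 = cos(-22π/17) + i·sin(-22π/17) = -0.6026+0.7980i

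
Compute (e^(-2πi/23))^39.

Since ω_23^23 = 1, powers reduce modulo 23.
39 mod 23 = 16
So ω_23^39 = ω_23^16 = e^(-2πi·16/23)

ω_23^39 = ω_23^16 = -0.3349+0.9423i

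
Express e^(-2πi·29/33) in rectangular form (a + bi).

ω_33^29 = e^(-2πi·29/33)
= cos(-2π·29/33) + i·sin(-2π·29/33)
= cos(-58π/33) + i·sin(-58π/33)

ω_33^29 = cos(-58π/33) + i·sin(-58π/33) = 0.7237+0.6901i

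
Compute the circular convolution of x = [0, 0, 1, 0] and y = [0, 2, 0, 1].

(x ⊛ y)[n] = Σ(m=0 to 3) x[m] · y[(n-m) mod 4]

Computing each output sample:
(x ⊛ y)[0] = 0
(x ⊛ y)[1] = 1
(x ⊛ y)[2] = 0
(x ⊛ y)[3] = 2

x ⊛ y = [0, 1, 0, 2]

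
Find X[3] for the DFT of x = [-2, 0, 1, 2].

X[3] = Σ(n=0 to 3) x[n] · ω_4^(3n) where ω_4 = e^(-2πi/4)
= (-2)·ω_4^0 + (0)·ω_4^3 + (1)·ω_4^6 + (2)·ω_4^9

X[3] = -3-2i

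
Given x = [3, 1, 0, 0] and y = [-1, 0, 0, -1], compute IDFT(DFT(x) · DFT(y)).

(x ⊛ y)[n] = Σ(m=0 to 3) x[m] · y[(n-m) mod 4]

Computing each output sample:
(x ⊛ y)[0] = -4
(x ⊛ y)[1] = -1
(x ⊛ y)[2] = 0
(x ⊛ y)[3] = -3

x ⊛ y = [-4, -1, 0, -3]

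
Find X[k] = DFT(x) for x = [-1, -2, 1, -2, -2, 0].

X[k] = Σ(n=0 to 5) x[n] · ω_6^(nk)
where ω_6 = e^(-2πi/6)

Computing each X[k]:
X[0] = -6
X[1] = 0.5000-0.8660i
X[2] = -1.5000+4.3301i
X[3] = 2
X[4] = -1.5000-4.3301i
X[5] = 0.5000+0.8660i

X = [-6, 0.5000-0.8660i, -1.5000+4.3301i, 2, -1.5000-4.3301i, 0.5000+0.8660i]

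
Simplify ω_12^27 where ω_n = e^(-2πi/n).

Since ω_12^12 = 1, powers reduce modulo 12.
27 mod 12 = 3
So ω_12^27 = ω_12^3 = e^(-2πi·3/12)

ω_12^27 = ω_12^3 = -1i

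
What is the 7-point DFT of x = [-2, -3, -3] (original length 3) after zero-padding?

Original 3-point DFT: [-8, 1, 1]
Zero-padded 7-point DFT provides frequency interpolation.

DFT_7([x, 0, ...]) = [-8, -3.2029+5.2703i, 1.3705+1.6231i, -1.1676-1.0438i, -1.1676+1.0438i, 1.3705-1.6231i, -3.2029-5.2703i]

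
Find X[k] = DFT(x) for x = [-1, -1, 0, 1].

X[k] = Σ(n=0 to 3) x[n] · ω_4^(nk)
where ω_4 = e^(-2πi/4)

Computing each X[k]:
X[0] = -1
X[1] = -1+2i
X[2] = -1
X[3] = -1-2i

X = [-1, -1+2i, -1, -1-2i]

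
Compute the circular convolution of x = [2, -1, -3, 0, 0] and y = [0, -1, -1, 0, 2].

(x ⊛ y)[n] = Σ(m=0 to 4) x[m] · y[(n-m) mod 5]

Computing each output sample:
(x ⊛ y)[0] = -2
(x ⊛ y)[1] = -8
(x ⊛ y)[2] = -1
(x ⊛ y)[3] = 4
(x ⊛ y)[4] = 7

x ⊛ y = [-2, -8, -1, 4, 7]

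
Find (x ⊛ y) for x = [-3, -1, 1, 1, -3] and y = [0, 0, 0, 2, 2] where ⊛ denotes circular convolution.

(x ⊛ y)[n] = Σ(m=0 to 4) x[m] · y[(n-m) mod 5]

Computing each output sample:
(x ⊛ y)[0] = 0
(x ⊛ y)[1] = 4
(x ⊛ y)[2] = -4
(x ⊛ y)[3] = -12
(x ⊛ y)[4] = -8

x ⊛ y = [0, 4, -4, -12, -8]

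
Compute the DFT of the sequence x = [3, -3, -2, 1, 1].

X[k] = Σ(n=0 to 4) x[n] · ω_5^(nk)
where ω_5 = e^(-2πi/5)

Computing each X[k]:
X[0] = 0
X[1] = 3.1910+5.5676i
X[2] = 4.3090-0.5020i
X[3] = 4.3090+0.5020i
X[4] = 3.1910-5.5676i

X = [0, 3.1910+5.5676i, 4.3090-0.5020i, 4.3090+0.5020i, 3.1910-5.5676i]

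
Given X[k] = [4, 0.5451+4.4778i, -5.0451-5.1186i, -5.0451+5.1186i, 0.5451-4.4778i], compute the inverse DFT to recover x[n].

x[n] = (1/5) Σ(k=0 to 4) X[k] · e^(2πikn/5)

Computing each x[n]:
x[0] = -1
x[1] = 2
x[2] = -3
x[3] = 3
x[4] = 3

x = [-1, 2, -3, 3, 3]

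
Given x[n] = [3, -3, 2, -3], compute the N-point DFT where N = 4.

X[k] = Σ(n=0 to 3) x[n] · ω_4^(nk)
where ω_4 = e^(-2πi/4)

Computing each X[k]:
X[0] = -1
X[1] = 1
X[2] = 11
X[3] = 1

X = [-1, 1, 11, 1]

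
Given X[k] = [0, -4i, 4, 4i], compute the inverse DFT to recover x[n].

x[n] = (1/4) Σ(k=0 to 3) X[k] · e^(2πikn/4)

Computing each x[n]:
x[0] = 1
x[1] = 1
x[2] = 1
x[3] = -3

x = [1, 1, 1, -3]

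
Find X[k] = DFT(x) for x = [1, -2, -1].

X[k] = Σ(n=0 to 2) x[n] · ω_3^(nk)
where ω_3 = e^(-2πi/3)

Computing each X[k]:
X[0] = -2
X[1] = 2.5000+0.8660i
X[2] = 2.5000-0.8660i

X = [-2, 2.5000+0.8660i, 2.5000-0.8660i]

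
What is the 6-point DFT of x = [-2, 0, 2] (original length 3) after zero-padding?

Original 3-point DFT: [0, -3.0000+1.7321i, -3.0000-1.7321i]
Zero-padded 6-point DFT provides frequency interpolation.

DFT_6([x, 0, ...]) = [0, -3.0000-1.7321i, -3.0000+1.7321i, 0, -3.0000-1.7321i, -3.0000+1.7321i]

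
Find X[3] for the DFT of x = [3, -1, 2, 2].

X[3] = Σ(n=0 to 3) x[n] · ω_4^(3n) where ω_4 = e^(-2πi/4)
= (3)·ω_4^0 + (-1)·ω_4^3 + (2)·ω_4^6 + (2)·ω_4^9

X[3] = 1-3i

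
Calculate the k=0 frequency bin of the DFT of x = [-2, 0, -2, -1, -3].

X[0] = Σ(n=0 to 4) x[n] · ω_5^0 = Σ x[n]
= (-2) + (0) + (-2) + (-1) + (-3)

X[0] = -8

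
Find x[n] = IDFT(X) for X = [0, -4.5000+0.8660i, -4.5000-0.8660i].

x[n] = (1/3) Σ(k=0 to 2) X[k] · e^(2πikn/3)

Computing each x[n]:
x[0] = -3
x[1] = 1
x[2] = 2

x = [-3, 1, 2]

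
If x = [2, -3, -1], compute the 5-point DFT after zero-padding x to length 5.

Original 3-point DFT: [-2, 4.0000+1.7321i, 4.0000-1.7321i]
Zero-padded 5-point DFT provides frequency interpolation.

DFT_5([x, 0, ...]) = [-2, 1.8820+3.4410i, 4.1180+0.8123i, 4.1180-0.8123i, 1.8820-3.4410i]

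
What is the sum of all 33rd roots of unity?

Sum of all nth roots of unity equals 0 for n > 1 (geometric series with r ≠ 1).

0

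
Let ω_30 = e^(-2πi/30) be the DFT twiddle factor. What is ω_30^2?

ω_30^2 = e^(-2πi·2/30)
= cos(-2π·2/30) + i·sin(-2π·2/30)
= cos(-4π/30) + i·sin(-4π/30)

ω_30^2 = cos(-4π/30) + i·sin(-4π/30) = 0.9135-0.4067i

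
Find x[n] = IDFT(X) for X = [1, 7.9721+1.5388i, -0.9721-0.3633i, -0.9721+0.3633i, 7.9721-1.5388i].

x[n] = (1/5) Σ(k=0 to 4) X[k] · e^(2πikn/5)

Computing each x[n]:
x[0] = 3
x[1] = 1
x[2] = -3
x[3] = -2
x[4] = 2

x = [3, 1, -3, -2, 2]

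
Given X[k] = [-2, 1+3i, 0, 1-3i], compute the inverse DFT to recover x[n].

x[n] = (1/4) Σ(k=0 to 3) X[k] · e^(2πikn/4)

Computing each x[n]:
x[0] = 0
x[1] = -2
x[2] = -1
x[3] = 1

x = [0, -2, -1, 1]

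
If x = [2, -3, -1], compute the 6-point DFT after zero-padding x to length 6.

Original 3-point DFT: [-2, 4.0000+1.7321i, 4.0000-1.7321i]
Zero-padded 6-point DFT provides frequency interpolation.

DFT_6([x, 0, ...]) = [-2, 1.0000+3.4641i, 4.0000+1.7321i, 4, 4.0000-1.7321i, 1.0000-3.4641i]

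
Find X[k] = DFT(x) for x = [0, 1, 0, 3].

X[k] = Σ(n=0 to 3) x[n] · ω_4^(nk)
where ω_4 = e^(-2πi/4)

Computing each X[k]:
X[0] = 4
X[1] = 2i
X[2] = -4
X[3] = -2i

X = [4, 2i, -4, -2i]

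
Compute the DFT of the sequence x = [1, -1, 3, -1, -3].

X[k] = Σ(n=0 to 4) x[n] · ω_5^(nk)
where ω_5 = e^(-2πi/5)

Computing each X[k]:
X[0] = -1
X[1] = -1.8541-4.2533i
X[2] = 4.8541+2.6287i
X[3] = 4.8541-2.6287i
X[4] = -1.8541+4.2533i

X = [-1, -1.8541-4.2533i, 4.8541+2.6287i, 4.8541-2.6287i, -1.8541+4.2533i]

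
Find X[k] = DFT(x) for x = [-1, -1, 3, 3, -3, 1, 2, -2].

X[k] = Σ(n=0 to 7) x[n] · ω_8^(nk)
where ω_8 = e^(-2πi/8)

Computing each X[k]:
X[0] = 2
X[1] = -2.9497-3.1213i
X[2] = -9+1i
X[3] = 6.9497-1.1213i
X[4] = 0
X[5] = 6.9497+1.1213i
X[6] = -9-1i
X[7] = -2.9497+3.1213i

X = [2, -2.9497-3.1213i, -9+1i, 6.9497-1.1213i, 0, 6.9497+1.1213i, -9-1i, -2.9497+3.1213i]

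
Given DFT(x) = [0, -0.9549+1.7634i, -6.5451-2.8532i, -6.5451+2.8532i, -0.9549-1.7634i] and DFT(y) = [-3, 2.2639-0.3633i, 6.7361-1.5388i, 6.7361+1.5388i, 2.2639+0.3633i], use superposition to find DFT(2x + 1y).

By linearity: DFT(2x + 1y) = 2·DFT(x) + 1·DFT(y)
= 2·[0, -0.9549+1.7634i, -6.5451-2.8532i, -6.5451+2.8532i, -0.9549-1.7634i] + 1·[-3, 2.2639-0.3633i, 6.7361-1.5388i, 6.7361+1.5388i, 2.2639+0.3633i]

Computing element-wise:
Z[0] = 2·(0) + 1·(-3) = -3
Z[1] = 2·(-0.9549+1.7634i) + 1·(2.2639-0.3633i) = 0.3541+3.1635i
Z[2] = 2·(-6.5451-2.8532i) + 1·(6.7361-1.5388i) = -6.3541-7.2452i
Z[3] = 2·(-6.5451+2.8532i) + 1·(6.7361+1.5388i) = -6.3541+7.2452i
Z[4] = 2·(-0.9549-1.7634i) + 1·(2.2639+0.3633i) = 0.3541-3.1635i

DFT(2x + 1y) = 2·X + 1·Y = [-3, 0.3541+3.1635i, -6.3541-7.2452i, -6.3541+7.2452i, 0.3541-3.1635i]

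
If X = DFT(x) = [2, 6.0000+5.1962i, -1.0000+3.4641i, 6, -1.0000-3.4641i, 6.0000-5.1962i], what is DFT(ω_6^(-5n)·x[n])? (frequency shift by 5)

Modulation property: DFT(ω_6^(-5n)·x[n]) = X[(k-5) mod 6], so circularly shift X by 5 positions.

X[k-5] = [6.0000+5.1962i, -1.0000+3.4641i, 6, -1.0000-3.4641i, 6.0000-5.1962i, 2]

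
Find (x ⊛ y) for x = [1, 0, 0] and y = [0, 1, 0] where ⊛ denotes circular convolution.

(x ⊛ y)[n] = Σ(m=0 to 2) x[m] · y[(n-m) mod 3]

Computing each output sample:
(x ⊛ y)[0] = 0
(x ⊛ y)[1] = 1
(x ⊛ y)[2] = 0

x ⊛ y = [0, 1, 0]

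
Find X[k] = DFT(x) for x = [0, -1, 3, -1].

X[k] = Σ(n=0 to 3) x[n] · ω_4^(nk)
where ω_4 = e^(-2πi/4)

Computing each X[k]:
X[0] = 1
X[1] = -3
X[2] = 5
X[3] = -3

X = [1, -3, 5, -3]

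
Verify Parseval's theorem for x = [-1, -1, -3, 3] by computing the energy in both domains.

Time domain:
Σ|x[n]|² = |-1|² + |-1|² + |-3|² + |3|² = 20.0000

Frequency domain:
(1/4)Σ|X[k]|² = (1/4)(|-2|² + |2+4i|² + |-6|² + |2-4i|²) = (1/4)·80.0000 = 20.0000

Both sides agree, confirming Parseval's theorem.

Σ|x[n]|² = (1/N)Σ|X[k]|² = 20.0000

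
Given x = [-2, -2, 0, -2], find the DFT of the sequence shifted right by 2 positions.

Time shift by 2: X_shifted[k] = ω_4^(2k) · X[k]
Shifted x = [0, -2, -2, -2]

DFT(x[n-2]) = [-6, 2, 2, 2]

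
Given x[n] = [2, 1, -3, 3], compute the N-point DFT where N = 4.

X[k] = Σ(n=0 to 3) x[n] · ω_4^(nk)
where ω_4 = e^(-2πi/4)

Computing each X[k]:
X[0] = 3
X[1] = 5+2i
X[2] = -5
X[3] = 5-2i

X = [3, 5+2i, -5, 5-2i]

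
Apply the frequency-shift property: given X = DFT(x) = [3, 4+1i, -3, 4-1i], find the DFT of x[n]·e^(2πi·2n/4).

Modulation property: DFT(ω_4^(-2n)·x[n]) = X[(k-2) mod 4], so circularly shift X by 2 positions.

X[k-2] = [-3, 4-1i, 3, 4+1i]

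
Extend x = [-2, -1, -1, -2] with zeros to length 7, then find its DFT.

Original 4-point DFT: [-6, -1-1i, 0, -1+1i]
Zero-padded 7-point DFT provides frequency interpolation.

DFT_7([x, 0, ...]) = [-6, -0.5990+2.6245i, -2.1235-1.0226i, -1.2775+1.6019i, -1.2775-1.6019i, -2.1235+1.0226i, -0.5990-2.6245i]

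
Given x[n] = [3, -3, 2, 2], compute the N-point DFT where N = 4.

X[k] = Σ(n=0 to 3) x[n] · ω_4^(nk)
where ω_4 = e^(-2πi/4)

Computing each X[k]:
X[0] = 4
X[1] = 1+5i
X[2] = 6
X[3] = 1-5i

X = [4, 1+5i, 6, 1-5i]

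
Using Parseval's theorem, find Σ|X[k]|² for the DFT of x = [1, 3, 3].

Parseval: Σ|x[n]|² = (1/N)Σ|X[k]|², so Σ|X[k]|² = N·Σ|x[n]|² = 3·19.0000

Σ|X[k]|² = N·Σ|x[n]|² = 3·19.0000 = 57.0000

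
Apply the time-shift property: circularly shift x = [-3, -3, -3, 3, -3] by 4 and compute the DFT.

Time shift by 4: X_shifted[k] = ω_5^(4k) · X[k]
Shifted x = [-3, -3, 3, -3, -3]

DFT(x[n-4]) = [-9, -4.8541-3.5267i, 1.8541+5.7063i, 1.8541-5.7063i, -4.8541+3.5267i]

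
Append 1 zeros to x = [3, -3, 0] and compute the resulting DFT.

Original 3-point DFT: [0, 4.5000+2.5981i, 4.5000-2.5981i]
Zero-padded 4-point DFT provides frequency interpolation.

DFT_4([x, 0, ...]) = [0, 3+3i, 6, 3-3i]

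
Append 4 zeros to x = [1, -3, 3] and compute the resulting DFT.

Original 3-point DFT: [1, 1.0000+5.1962i, 1.0000-5.1962i]
Zero-padded 7-point DFT provides frequency interpolation.

DFT_7([x, 0, ...]) = [1, -1.5380-0.5793i, -1.0353+4.2264i, 5.5734+3.6471i, 5.5734-3.6471i, -1.0353-4.2264i, -1.5380+0.5793i]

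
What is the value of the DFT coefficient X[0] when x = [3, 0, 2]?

X[0] = Σ(n=0 to 2) x[n] · ω_3^0 = Σ x[n]
= (3) + (0) + (2)

X[0] = 5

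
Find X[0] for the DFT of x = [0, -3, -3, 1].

X[0] = Σ(n=0 to 3) x[n] · ω_4^0 = Σ x[n]
= (0) + (-3) + (-3) + (1)

X[0] = -5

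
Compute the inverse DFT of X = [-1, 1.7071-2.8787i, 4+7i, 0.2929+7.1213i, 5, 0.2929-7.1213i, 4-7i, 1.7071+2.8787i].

x[n] = (1/8) Σ(k=0 to 7) X[k] · e^(2πikn/8)

Computing each x[n]:
x[0] = 2
x[1] = -3
x[2] = 2
x[3] = 0
x[4] = 1
x[5] = -2
x[6] = -3
x[7] = 2

x = [2, -3, 2, 0, 1, -2, -3, 2]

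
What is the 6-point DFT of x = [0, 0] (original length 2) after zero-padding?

Original 2-point DFT: [0, 0]
Zero-padded 6-point DFT provides frequency interpolation.

DFT_6([x, 0, ...]) = [0, 0, 0, 0, 0, 0]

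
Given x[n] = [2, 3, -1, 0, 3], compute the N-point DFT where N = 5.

X[k] = Σ(n=0 to 4) x[n] · ω_5^(nk)
where ω_5 = e^(-2πi/5)

Computing each X[k]:
X[0] = 7
X[1] = 4.6631+0.5878i
X[2] = -3.1631-0.9511i
X[3] = -3.1631+0.9511i
X[4] = 4.6631-0.5878i

X = [7, 4.6631+0.5878i, -3.1631-0.9511i, -3.1631+0.9511i, 4.6631-0.5878i]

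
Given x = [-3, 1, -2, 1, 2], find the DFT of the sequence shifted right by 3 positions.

Time shift by 3: X_shifted[k] = ω_5^(3k) · X[k]
Shifted x = [-2, 1, 2, -3, 1]

DFT(x[n-3]) = [-1, -0.5729-2.9389i, -3.9271+4.7553i, -3.9271-4.7553i, -0.5729+2.9389i]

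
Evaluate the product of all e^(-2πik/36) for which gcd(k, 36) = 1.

The primitive 36th roots of unity are ω_36^k for k coprime to 36: k ∈ {1, 5, 7, 11, 13, 17, 19, 23, 25, 29, 31, 35}
Their product equals the constant term of the cyclotomic polynomial Φ_36(x) up to sign.
For n ≥ 3, the product of all primitive nth roots of unity is 1. (For n=1 it is 1; for n=2 it is -1.)

1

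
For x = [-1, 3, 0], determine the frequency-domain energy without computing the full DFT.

Parseval: Σ|x[n]|² = (1/N)Σ|X[k]|², so Σ|X[k]|² = N·Σ|x[n]|² = 3·10.0000

Σ|X[k]|² = N·Σ|x[n]|² = 3·10.0000 = 30.0000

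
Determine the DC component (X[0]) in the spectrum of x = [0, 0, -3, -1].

X[0] = Σ(n=0 to 3) x[n] · ω_4^0 = Σ x[n]
= (0) + (0) + (-3) + (-1)

X[0] = -4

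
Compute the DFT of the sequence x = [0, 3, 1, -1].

X[k] = Σ(n=0 to 3) x[n] · ω_4^(nk)
where ω_4 = e^(-2πi/4)

Computing each X[k]:
X[0] = 3
X[1] = -1-4i
X[2] = -1
X[3] = -1+4i

X = [3, -1-4i, -1, -1+4i]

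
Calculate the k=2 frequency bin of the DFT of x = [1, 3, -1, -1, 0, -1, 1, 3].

X[2] = Σ(n=0 to 7) x[n] · ω_8^(2n) where ω_8 = e^(-2πi/8)
= (1)·ω_8^0 + (3)·ω_8^2 + (-1)·ω_8^4 + (-1)·ω_8^6 + (0)·ω_8^8 + (-1)·ω_8^10 + (1)·ω_8^12 + (3)·ω_8^14

X[2] = 1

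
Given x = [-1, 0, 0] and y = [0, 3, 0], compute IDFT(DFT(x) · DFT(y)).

(x ⊛ y)[n] = Σ(m=0 to 2) x[m] · y[(n-m) mod 3]

Computing each output sample:
(x ⊛ y)[0] = 0
(x ⊛ y)[1] = -3
(x ⊛ y)[2] = 0

x ⊛ y = [0, -3, 0]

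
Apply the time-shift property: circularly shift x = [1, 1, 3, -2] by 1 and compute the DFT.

Time shift by 1: X_shifted[k] = ω_4^(1k) · X[k]
Shifted x = [-2, 1, 1, 3]

DFT(x[n-1]) = [3, -3+2i, -5, -3-2i]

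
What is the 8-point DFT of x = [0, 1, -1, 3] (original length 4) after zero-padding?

Original 4-point DFT: [3, 1+2i, -5, 1-2i]
Zero-padded 8-point DFT provides frequency interpolation.

DFT_8([x, 0, ...]) = [3, -1.4142-1.8284i, 1+2i, 1.4142-3.8284i, -5, 1.4142+3.8284i, 1-2i, -1.4142+1.8284i]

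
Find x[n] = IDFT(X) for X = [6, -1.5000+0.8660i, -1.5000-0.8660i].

x[n] = (1/3) Σ(k=0 to 2) X[k] · e^(2πikn/3)

Computing each x[n]:
x[0] = 1
x[1] = 2
x[2] = 3

x = [1, 2, 3]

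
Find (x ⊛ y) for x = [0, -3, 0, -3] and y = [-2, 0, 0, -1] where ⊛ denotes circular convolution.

(x ⊛ y)[n] = Σ(m=0 to 3) x[m] · y[(n-m) mod 4]

Computing each output sample:
(x ⊛ y)[0] = 3
(x ⊛ y)[1] = 6
(x ⊛ y)[2] = 3
(x ⊛ y)[3] = 6

x ⊛ y = [3, 6, 3, 6]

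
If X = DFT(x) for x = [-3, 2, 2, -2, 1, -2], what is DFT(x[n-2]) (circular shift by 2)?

Time shift by 2: X_shifted[k] = ω_6^(2k) · X[k]
Shifted x = [1, -2, -3, 2, 2, -2]

DFT(x[n-2]) = [-2, -2.5000+4.3301i, 5.5000-4.3301i, 2, 5.5000+4.3301i, -2.5000-4.3301i]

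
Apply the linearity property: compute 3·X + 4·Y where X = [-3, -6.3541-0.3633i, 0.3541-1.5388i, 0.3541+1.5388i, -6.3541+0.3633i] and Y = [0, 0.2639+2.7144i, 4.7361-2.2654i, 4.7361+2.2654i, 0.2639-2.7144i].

By linearity: DFT(3x + 4y) = 3·DFT(x) + 4·DFT(y)
= 3·[-3, -6.3541-0.3633i, 0.3541-1.5388i, 0.3541+1.5388i, -6.3541+0.3633i] + 4·[0, 0.2639+2.7144i, 4.7361-2.2654i, 4.7361+2.2654i, 0.2639-2.7144i]

Computing element-wise:
Z[0] = 3·(-3) + 4·(0) = -9
Z[1] = 3·(-6.3541-0.3633i) + 4·(0.2639+2.7144i) = -18.0067+9.7677i
Z[2] = 3·(0.3541-1.5388i) + 4·(4.7361-2.2654i) = 20.0067-13.6780i
Z[3] = 3·(0.3541+1.5388i) + 4·(4.7361+2.2654i) = 20.0067+13.6780i
Z[4] = 3·(-6.3541+0.3633i) + 4·(0.2639-2.7144i) = -18.0067-9.7677i

DFT(3x + 4y) = 3·X + 4·Y = [-9, -18.0067+9.7677i, 20.0067-13.6780i, 20.0067+13.6780i, -18.0067-9.7677i]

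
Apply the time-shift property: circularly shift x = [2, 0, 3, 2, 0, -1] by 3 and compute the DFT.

Time shift by 3: X_shifted[k] = ω_6^(3k) · X[k]
Shifted x = [2, 0, -1, 2, 0, 3]

DFT(x[n-3]) = [6, 2.0000+3.4641i, 3.0000+1.7321i, -4, 3.0000-1.7321i, 2.0000-3.4641i]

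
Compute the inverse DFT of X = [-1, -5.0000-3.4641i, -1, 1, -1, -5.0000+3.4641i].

x[n] = (1/6) Σ(k=0 to 5) X[k] · e^(2πikn/6)

Computing each x[n]:
x[0] = -2
x[1] = 0
x[2] = 2
x[3] = 1
x[4] = 0
x[5] = -2

x = [-2, 0, 2, 1, 0, -2]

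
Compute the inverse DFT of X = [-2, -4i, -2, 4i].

x[n] = (1/4) Σ(k=0 to 3) X[k] · e^(2πikn/4)

Computing each x[n]:
x[0] = -1
x[1] = 2
x[2] = -1
x[3] = -2

x = [-1, 2, -1, -2]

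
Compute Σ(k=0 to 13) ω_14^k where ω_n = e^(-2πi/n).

Sum of all nth roots of unity equals 0 for n > 1 (geometric series with r ≠ 1).

0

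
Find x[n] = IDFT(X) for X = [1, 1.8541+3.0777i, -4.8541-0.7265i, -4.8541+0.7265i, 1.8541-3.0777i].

x[n] = (1/5) Σ(k=0 to 4) X[k] · e^(2πikn/5)

Computing each x[n]:
x[0] = -1
x[1] = 1
x[2] = -2
x[3] = 0
x[4] = 3

x = [-1, 1, -2, 0, 3]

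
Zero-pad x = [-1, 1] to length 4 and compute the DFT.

Original 2-point DFT: [0, -2]
Zero-padded 4-point DFT provides frequency interpolation.

DFT_4([x, 0, ...]) = [0, -1-1i, -2, -1+1i]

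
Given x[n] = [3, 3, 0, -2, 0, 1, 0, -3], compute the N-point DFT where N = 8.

X[k] = Σ(n=0 to 7) x[n] · ω_8^(nk)
where ω_8 = e^(-2πi/8)

Computing each X[k]:
X[0] = 2
X[1] = 3.7071-2.1213i
X[2] = 3-9i
X[3] = 2.2929-2.1213i
X[4] = 4
X[5] = 2.2929+2.1213i
X[6] = 3+9i
X[7] = 3.7071+2.1213i

X = [2, 3.7071-2.1213i, 3-9i, 2.2929-2.1213i, 4, 2.2929+2.1213i, 3+9i, 3.7071+2.1213i]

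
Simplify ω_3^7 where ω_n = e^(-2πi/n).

Since ω_3^3 = 1, powers reduce modulo 3.
7 mod 3 = 1
So ω_3^7 = ω_3^1 = e^(-2πi·1/3)

ω_3^7 = ω_3^1 = -0.5000-0.8660i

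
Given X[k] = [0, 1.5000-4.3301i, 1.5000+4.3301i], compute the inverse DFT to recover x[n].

x[n] = (1/3) Σ(k=0 to 2) X[k] · e^(2πikn/3)

Computing each x[n]:
x[0] = 1
x[1] = 2
x[2] = -3

x = [1, 2, -3]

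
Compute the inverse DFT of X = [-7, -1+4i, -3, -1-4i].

x[n] = (1/4) Σ(k=0 to 3) X[k] · e^(2πikn/4)

Computing each x[n]:
x[0] = -3
x[1] = -3
x[2] = -2
x[3] = 1

x = [-3, -3, -2, 1]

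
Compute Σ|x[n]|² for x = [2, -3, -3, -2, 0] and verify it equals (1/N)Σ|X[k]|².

Time domain:
Σ|x[n]|² = |2|² + |-3|² + |-3|² + |-2|² + |0|² = 26.0000

Frequency domain:
(1/5)Σ|X[k]|² = (1/5)(|-6|² + |5.1180+3.4410i|² + |2.8820+0.8123i|² + |2.8820-0.8123i|² + |5.1180-3.4410i|²) = (1/5)·130.0000 = 26.0000

Both sides agree, confirming Parseval's theorem.

Σ|x[n]|² = (1/N)Σ|X[k]|² = 26.0000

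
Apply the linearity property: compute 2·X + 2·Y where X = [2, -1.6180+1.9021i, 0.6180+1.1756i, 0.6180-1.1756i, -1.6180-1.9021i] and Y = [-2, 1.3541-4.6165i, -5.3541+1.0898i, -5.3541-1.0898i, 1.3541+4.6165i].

By linearity: DFT(2x + 2y) = 2·DFT(x) + 2·DFT(y)
= 2·[2, -1.6180+1.9021i, 0.6180+1.1756i, 0.6180-1.1756i, -1.6180-1.9021i] + 2·[-2, 1.3541-4.6165i, -5.3541+1.0898i, -5.3541-1.0898i, 1.3541+4.6165i]

Computing element-wise:
Z[0] = 2·(2) + 2·(-2) = 0
Z[1] = 2·(-1.6180+1.9021i) + 2·(1.3541-4.6165i) = -0.5278-5.4288i
Z[2] = 2·(0.6180+1.1756i) + 2·(-5.3541+1.0898i) = -9.4722+4.5308i
Z[3] = 2·(0.6180-1.1756i) + 2·(-5.3541-1.0898i) = -9.4722-4.5308i
Z[4] = 2·(-1.6180-1.9021i) + 2·(1.3541+4.6165i) = -0.5278+5.4288i

DFT(2x + 2y) = 2·X + 2·Y = [0, -0.5278-5.4288i, -9.4722+4.5308i, -9.4722-4.5308i, -0.5278+5.4288i]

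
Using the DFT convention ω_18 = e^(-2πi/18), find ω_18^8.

ω_18^8 = e^(-2πi·8/18)
= cos(-2π·8/18) + i·sin(-2π·8/18)
= cos(-16π/18) + i·sin(-16π/18)

ω_18^8 = cos(-16π/18) + i·sin(-16π/18) = -0.9397-0.3420i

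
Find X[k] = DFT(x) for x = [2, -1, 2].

X[k] = Σ(n=0 to 2) x[n] · ω_3^(nk)
where ω_3 = e^(-2πi/3)

Computing each X[k]:
X[0] = 3
X[1] = 1.5000+2.5981i
X[2] = 1.5000-2.5981i

X = [3, 1.5000+2.5981i, 1.5000-2.5981i]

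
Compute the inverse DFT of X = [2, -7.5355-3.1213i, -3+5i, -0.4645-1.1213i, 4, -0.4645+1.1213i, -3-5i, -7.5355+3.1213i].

x[n] = (1/8) Σ(k=0 to 7) X[k] · e^(2πikn/8)

Computing each x[n]:
x[0] = -2
x[1] = -2
x[2] = 2
x[3] = 3
x[4] = 2
x[5] = -1
x[6] = 1
x[7] = -1

x = [-2, -2, 2, 3, 2, -1, 1, -1]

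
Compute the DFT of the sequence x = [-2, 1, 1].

X[k] = Σ(n=0 to 2) x[n] · ω_3^(nk)
where ω_3 = e^(-2πi/3)

Computing each X[k]:
X[0] = 0
X[1] = -3
X[2] = -3

X = [0, -3, -3]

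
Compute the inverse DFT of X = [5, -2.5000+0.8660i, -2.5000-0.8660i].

x[n] = (1/3) Σ(k=0 to 2) X[k] · e^(2πikn/3)

Computing each x[n]:
x[0] = 0
x[1] = 2
x[2] = 3

x = [0, 2, 3]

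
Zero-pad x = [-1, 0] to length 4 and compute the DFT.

Original 2-point DFT: [-1, -1]
Zero-padded 4-point DFT provides frequency interpolation.

DFT_4([x, 0, ...]) = [-1, -1, -1, -1]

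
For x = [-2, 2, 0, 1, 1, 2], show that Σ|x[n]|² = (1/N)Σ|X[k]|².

Time domain:
Σ|x[n]|² = |-2|² + |2|² + |0|² + |1|² + |1|² + |2|² = 14.0000

Frequency domain:
(1/6)Σ|X[k]|² = (1/6)(|4|² + |-1.5000+0.8660i|² + |-3.5000-0.8660i|² + |-6|² + |-3.5000+0.8660i|² + |-1.5000-0.8660i|²) = (1/6)·84.0000 = 14.0000

Both sides agree, confirming Parseval's theorem.

Σ|x[n]|² = (1/N)Σ|X[k]|² = 14.0000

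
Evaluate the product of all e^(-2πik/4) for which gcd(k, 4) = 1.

The primitive 4th roots of unity are ω_4^k for k coprime to 4: k ∈ {1, 3}
Their product equals the constant term of the cyclotomic polynomial Φ_4(x) up to sign.
For n ≥ 3, the product of all primitive nth roots of unity is 1. (For n=1 it is 1; for n=2 it is -1.)

1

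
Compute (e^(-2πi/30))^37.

Since ω_30^30 = 1, powers reduce modulo 30.
37 mod 30 = 7
So ω_30^37 = ω_30^7 = e^(-2πi·7/30)

ω_30^37 = ω_30^7 = 0.1045-0.9945i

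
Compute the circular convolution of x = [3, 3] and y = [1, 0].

(x ⊛ y)[n] = Σ(m=0 to 1) x[m] · y[(n-m) mod 2]

Computing each output sample:
(x ⊛ y)[0] = 3
(x ⊛ y)[1] = 3

x ⊛ y = [3, 3]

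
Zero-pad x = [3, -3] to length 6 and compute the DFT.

Original 2-point DFT: [0, 6]
Zero-padded 6-point DFT provides frequency interpolation.

DFT_6([x, 0, ...]) = [0, 1.5000+2.5981i, 4.5000+2.5981i, 6, 4.5000-2.5981i, 1.5000-2.5981i]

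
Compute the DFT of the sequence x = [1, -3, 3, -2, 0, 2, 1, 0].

X[k] = Σ(n=0 to 7) x[n] · ω_8^(nk)
where ω_8 = e^(-2πi/8)

Computing each X[k]:
X[0] = 2
X[1] = -1.1213+2.9497i
X[2] = -3-1i
X[3] = 3.1213+6.9497i
X[4] = 8
X[5] = 3.1213-6.9497i
X[6] = -3+1i
X[7] = -1.1213-2.9497i

X = [2, -1.1213+2.9497i, -3-1i, 3.1213+6.9497i, 8, 3.1213-6.9497i, -3+1i, -1.1213-2.9497i]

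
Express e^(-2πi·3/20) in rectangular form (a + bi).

ω_20^3 = e^(-2πi·3/20)
= cos(-2π·3/20) + i·sin(-2π·3/20)
= cos(-6π/20) + i·sin(-6π/20)

ω_20^3 = cos(-6π/20) + i·sin(-6π/20) = 0.5878-0.8090i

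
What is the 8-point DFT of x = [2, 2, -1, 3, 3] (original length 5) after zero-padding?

Original 5-point DFT: [9, 1.9271+3.3022i, -1.4271-3.2164i, -1.4271+3.2164i, 1.9271-3.3022i]
Zero-padded 8-point DFT provides frequency interpolation.

DFT_8([x, 0, ...]) = [9, -1.7071-2.5355i, 6+1i, -0.2929-4.5355i, -1, -0.2929+4.5355i, 6-1i, -1.7071+2.5355i]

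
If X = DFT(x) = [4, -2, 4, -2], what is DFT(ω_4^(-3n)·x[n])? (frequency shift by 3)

Modulation property: DFT(ω_4^(-3n)·x[n]) = X[(k-3) mod 4], so circularly shift X by 3 positions.

X[k-3] = [-2, 4, -2, 4]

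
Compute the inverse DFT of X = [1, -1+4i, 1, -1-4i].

x[n] = (1/4) Σ(k=0 to 3) X[k] · e^(2πikn/4)

Computing each x[n]:
x[0] = 0
x[1] = -2
x[2] = 1
x[3] = 2

x = [0, -2, 1, 2]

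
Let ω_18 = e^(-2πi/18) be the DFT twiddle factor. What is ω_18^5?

ω_18^5 = e^(-2πi·5/18)
= cos(-2π·5/18) + i·sin(-2π·5/18)
= cos(-10π/18) + i·sin(-10π/18)

ω_18^5 = cos(-10π/18) + i·sin(-10π/18) = -0.1736-0.9848i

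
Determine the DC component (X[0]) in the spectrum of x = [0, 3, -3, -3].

X[0] = Σ(n=0 to 3) x[n] · ω_4^0 = Σ x[n]
= (0) + (3) + (-3) + (-3)

X[0] = -3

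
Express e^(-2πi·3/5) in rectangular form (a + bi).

ω_5^3 = e^(-2πi·3/5)
= cos(-2π·3/5) + i·sin(-2π·3/5)
= cos(-6π/5) + i·sin(-6π/5)

ω_5^3 = cos(-6π/5) + i·sin(-6π/5) = -0.8090+0.5878i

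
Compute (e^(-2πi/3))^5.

Since ω_3^3 = 1, powers reduce modulo 3.
5 mod 3 = 2
So ω_3^5 = ω_3^2 = e^(-2πi·2/3)

ω_3^5 = ω_3^2 = -0.5000+0.8660i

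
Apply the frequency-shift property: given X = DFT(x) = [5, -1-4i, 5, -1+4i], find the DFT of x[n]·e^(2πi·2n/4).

Modulation property: DFT(ω_4^(-2n)·x[n]) = X[(k-2) mod 4], so circularly shift X by 2 positions.

X[k-2] = [5, -1+4i, 5, -1-4i]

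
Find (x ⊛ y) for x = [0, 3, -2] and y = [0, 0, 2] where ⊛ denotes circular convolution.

(x ⊛ y)[n] = Σ(m=0 to 2) x[m] · y[(n-m) mod 3]

Computing each output sample:
(x ⊛ y)[0] = 6
(x ⊛ y)[1] = -4
(x ⊛ y)[2] = 0

x ⊛ y = [6, -4, 0]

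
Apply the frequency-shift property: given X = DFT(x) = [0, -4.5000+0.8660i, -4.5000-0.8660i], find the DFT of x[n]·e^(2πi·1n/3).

Modulation property: DFT(ω_3^(-1n)·x[n]) = X[(k-1) mod 3], so circularly shift X by 1 positions.

X[k-1] = [-4.5000-0.8660i, 0, -4.5000+0.8660i]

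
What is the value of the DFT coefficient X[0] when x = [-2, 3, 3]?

X[0] = Σ(n=0 to 2) x[n] · ω_3^0 = Σ x[n]
= (-2) + (3) + (3)

X[0] = 4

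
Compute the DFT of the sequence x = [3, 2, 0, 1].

X[k] = Σ(n=0 to 3) x[n] · ω_4^(nk)
where ω_4 = e^(-2πi/4)

Computing each X[k]:
X[0] = 6
X[1] = 3-1i
X[2] = 0
X[3] = 3+1i

X = [6, 3-1i, 0, 3+1i]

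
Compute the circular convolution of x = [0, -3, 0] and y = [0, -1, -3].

(x ⊛ y)[n] = Σ(m=0 to 2) x[m] · y[(n-m) mod 3]

Computing each output sample:
(x ⊛ y)[0] = 9
(x ⊛ y)[1] = 0
(x ⊛ y)[2] = 3

x ⊛ y = [9, 0, 3]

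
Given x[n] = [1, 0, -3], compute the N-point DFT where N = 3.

X[k] = Σ(n=0 to 2) x[n] · ω_3^(nk)
where ω_3 = e^(-2πi/3)

Computing each X[k]:
X[0] = -2
X[1] = 2.5000-2.5981i
X[2] = 2.5000+2.5981i

X = [-2, 2.5000-2.5981i, 2.5000+2.5981i]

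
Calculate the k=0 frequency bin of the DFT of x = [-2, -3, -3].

X[0] = Σ(n=0 to 2) x[n] · ω_3^0 = Σ x[n]
= (-2) + (-3) + (-3)

X[0] = -8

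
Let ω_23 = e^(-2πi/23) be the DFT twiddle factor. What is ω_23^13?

ω_23^13 = e^(-2πi·13/23)
= cos(-2π·13/23) + i·sin(-2π·13/23)
= cos(-26π/23) + i·sin(-26π/23)

ω_23^13 = cos(-26π/23) + i·sin(-26π/23) = -0.9172+0.3984i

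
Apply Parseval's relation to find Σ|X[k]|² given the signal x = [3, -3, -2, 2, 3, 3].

Parseval: Σ|x[n]|² = (1/N)Σ|X[k]|², so Σ|X[k]|² = N·Σ|x[n]|² = 6·44.0000

Σ|X[k]|² = N·Σ|x[n]|² = 6·44.0000 = 264.0000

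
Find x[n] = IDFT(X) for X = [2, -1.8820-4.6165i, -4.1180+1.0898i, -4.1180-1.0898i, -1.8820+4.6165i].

x[n] = (1/5) Σ(k=0 to 4) X[k] · e^(2πikn/5)

Computing each x[n]:
x[0] = -2
x[1] = 3
x[2] = 2
x[3] = -1
x[4] = 0

x = [-2, 3, 2, -1, 0]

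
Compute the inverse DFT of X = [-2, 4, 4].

x[n] = (1/3) Σ(k=0 to 2) X[k] · e^(2πikn/3)

Computing each x[n]:
x[0] = 2
x[1] = -2
x[2] = -2

x = [2, -2, -2]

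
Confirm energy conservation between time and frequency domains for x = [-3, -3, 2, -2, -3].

Time domain:
Σ|x[n]|² = |-3|² + |-3|² + |2|² + |-2|² + |-3|² = 35.0000

Frequency domain:
(1/5)Σ|X[k]|² = (1/5)(|-9|² + |-4.8541-2.3511i|² + |1.8541+3.8042i|² + |1.8541-3.8042i|² + |-4.8541+2.3511i|²) = (1/5)·175.0000 = 35.0000

Both sides agree, confirming Parseval's theorem.

Σ|x[n]|² = (1/N)Σ|X[k]|² = 35.0000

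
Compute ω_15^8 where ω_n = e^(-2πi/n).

ω_15^8 = e^(-2πi·8/15)
= cos(-2π·8/15) + i·sin(-2π·8/15)
= cos(-16π/15) + i·sin(-16π/15)

ω_15^8 = cos(-16π/15) + i·sin(-16π/15) = -0.9781+0.2079i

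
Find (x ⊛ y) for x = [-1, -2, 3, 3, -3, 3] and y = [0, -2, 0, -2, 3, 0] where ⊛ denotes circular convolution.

(x ⊛ y)[n] = Σ(m=0 to 5) x[m] · y[(n-m) mod 6]

Computing each output sample:
(x ⊛ y)[0] = -3
(x ⊛ y)[1] = 17
(x ⊛ y)[2] = -11
(x ⊛ y)[3] = 5
(x ⊛ y)[4] = -5
(x ⊛ y)[5] = -6

x ⊛ y = [-3, 17, -11, 5, -5, -6]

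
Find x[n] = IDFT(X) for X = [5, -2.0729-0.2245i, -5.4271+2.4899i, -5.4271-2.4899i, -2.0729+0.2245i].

x[n] = (1/5) Σ(k=0 to 4) X[k] · e^(2πikn/5)

Computing each x[n]:
x[0] = -2
x[1] = 2
x[2] = 2
x[3] = 0
x[4] = 3

x = [-2, 2, 2, 0, 3]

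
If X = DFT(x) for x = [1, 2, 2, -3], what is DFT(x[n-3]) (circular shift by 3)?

Time shift by 3: X_shifted[k] = ω_4^(3k) · X[k]
Shifted x = [2, 2, -3, 1]

DFT(x[n-3]) = [2, 5-1i, -4, 5+1i]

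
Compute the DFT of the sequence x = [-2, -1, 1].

X[k] = Σ(n=0 to 2) x[n] · ω_3^(nk)
where ω_3 = e^(-2πi/3)

Computing each X[k]:
X[0] = -2
X[1] = -2.0000+1.7321i
X[2] = -2.0000-1.7321i

X = [-2, -2.0000+1.7321i, -2.0000-1.7321i]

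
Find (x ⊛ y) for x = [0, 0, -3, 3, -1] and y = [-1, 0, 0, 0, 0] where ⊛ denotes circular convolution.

(x ⊛ y)[n] = Σ(m=0 to 4) x[m] · y[(n-m) mod 5]

Computing each output sample:
(x ⊛ y)[0] = 0
(x ⊛ y)[1] = 0
(x ⊛ y)[2] = 3
(x ⊛ y)[3] = -3
(x ⊛ y)[4] = 1

x ⊛ y = [0, 0, 3, -3, 1]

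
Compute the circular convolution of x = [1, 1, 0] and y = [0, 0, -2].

(x ⊛ y)[n] = Σ(m=0 to 2) x[m] · y[(n-m) mod 3]

Computing each output sample:
(x ⊛ y)[0] = -2
(x ⊛ y)[1] = 0
(x ⊛ y)[2] = -2

x ⊛ y = [-2, 0, -2]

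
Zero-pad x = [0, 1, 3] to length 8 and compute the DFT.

Original 3-point DFT: [4, -2.0000+1.7321i, -2.0000-1.7321i]
Zero-padded 8-point DFT provides frequency interpolation.

DFT_8([x, 0, ...]) = [4, 0.7071-3.7071i, -3-1i, -0.7071+2.2929i, 2, -0.7071-2.2929i, -3+1i, 0.7071+3.7071i]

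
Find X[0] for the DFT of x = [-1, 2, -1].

X[0] = Σ(n=0 to 2) x[n] · ω_3^0 = Σ x[n]
= (-1) + (2) + (-1)

X[0] = 0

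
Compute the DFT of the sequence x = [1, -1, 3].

X[k] = Σ(n=0 to 2) x[n] · ω_3^(nk)
where ω_3 = e^(-2πi/3)

Computing each X[k]:
X[0] = 3
X[1] = 3.4641i
X[2] = -3.4641i

X = [3, 3.4641i, -3.4641i]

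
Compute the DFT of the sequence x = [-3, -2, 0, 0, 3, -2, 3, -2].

X[k] = Σ(n=0 to 7) x[n] · ω_8^(nk)
where ω_8 = e^(-2πi/8)

Computing each X[k]:
X[0] = -3
X[1] = -7.4142+1.5858i
X[2] = -3+2i
X[3] = -4.5858-4.4142i
X[4] = 9
X[5] = -4.5858+4.4142i
X[6] = -3-2i
X[7] = -7.4142-1.5858i

X = [-3, -7.4142+1.5858i, -3+2i, -4.5858-4.4142i, 9, -4.5858+4.4142i, -3-2i, -7.4142-1.5858i]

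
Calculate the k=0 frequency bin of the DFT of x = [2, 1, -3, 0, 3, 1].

X[0] = Σ(n=0 to 5) x[n] · ω_6^0 = Σ x[n]
= (2) + (1) + (-3) + (0) + (3) + (1)

X[0] = 4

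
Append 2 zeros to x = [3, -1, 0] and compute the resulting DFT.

Original 3-point DFT: [2, 3.5000+0.8660i, 3.5000-0.8660i]
Zero-padded 5-point DFT provides frequency interpolation.

DFT_5([x, 0, ...]) = [2, 2.6910+0.9511i, 3.8090+0.5878i, 3.8090-0.5878i, 2.6910-0.9511i]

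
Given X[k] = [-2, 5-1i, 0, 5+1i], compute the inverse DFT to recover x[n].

x[n] = (1/4) Σ(k=0 to 3) X[k] · e^(2πikn/4)

Computing each x[n]:
x[0] = 2
x[1] = 0
x[2] = -3
x[3] = -1

x = [2, 0, -3, -1]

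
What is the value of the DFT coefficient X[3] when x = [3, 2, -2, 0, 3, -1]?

X[3] = Σ(n=0 to 5) x[n] · ω_6^(3n) where ω_6 = e^(-2πi/6)
= (3)·ω_6^0 + (2)·ω_6^3 + (-2)·ω_6^6 + (0)·ω_6^9 + (3)·ω_6^12 + (-1)·ω_6^15

X[3] = 3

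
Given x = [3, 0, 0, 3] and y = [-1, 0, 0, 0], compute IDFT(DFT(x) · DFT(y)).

(x ⊛ y)[n] = Σ(m=0 to 3) x[m] · y[(n-m) mod 4]

Computing each output sample:
(x ⊛ y)[0] = -3
(x ⊛ y)[1] = 0
(x ⊛ y)[2] = 0
(x ⊛ y)[3] = -3

x ⊛ y = [-3, 0, 0, -3]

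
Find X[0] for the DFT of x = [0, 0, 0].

X[0] = Σ(n=0 to 2) x[n] · ω_3^0 = Σ x[n]
= (0) + (0) + (0)

X[0] = 0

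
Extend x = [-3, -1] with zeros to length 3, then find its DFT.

Original 2-point DFT: [-4, -2]
Zero-padded 3-point DFT provides frequency interpolation.

DFT_3([x, 0, ...]) = [-4, -2.5000+0.8660i, -2.5000-0.8660i]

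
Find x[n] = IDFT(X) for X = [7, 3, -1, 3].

x[n] = (1/4) Σ(k=0 to 3) X[k] · e^(2πikn/4)

Computing each x[n]:
x[0] = 3
x[1] = 2
x[2] = 0
x[3] = 2

x = [3, 2, 0, 2]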